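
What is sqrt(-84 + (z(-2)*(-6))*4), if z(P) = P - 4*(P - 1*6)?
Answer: 2*I*sqrt(201) ≈ 28.355*I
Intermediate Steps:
z(P) = 24 - 3*P (z(P) = P - 4*(P - 6) = P - 4*(-6 + P) = P + (24 - 4*P) = 24 - 3*P)
sqrt(-84 + (z(-2)*(-6))*4) = sqrt(-84 + ((24 - 3*(-2))*(-6))*4) = sqrt(-84 + ((24 + 6)*(-6))*4) = sqrt(-84 + (30*(-6))*4) = sqrt(-84 - 180*4) = sqrt(-84 - 720) = sqrt(-804) = 2*I*sqrt(201)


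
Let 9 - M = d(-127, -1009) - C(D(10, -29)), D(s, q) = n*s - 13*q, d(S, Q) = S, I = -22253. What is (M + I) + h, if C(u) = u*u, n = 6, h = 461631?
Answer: 630483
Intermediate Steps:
D(s, q) = -13*q + 6*s (D(s, q) = 6*s - 13*q = -13*q + 6*s)
C(u) = u²
M = 191105 (M = 9 - (-127 - (-13*(-29) + 6*10)²) = 9 - (-127 - (377 + 60)²) = 9 - (-127 - 1*437²) = 9 - (-127 - 1*190969) = 9 - (-127 - 190969) = 9 - 1*(-191096) = 9 + 191096 = 191105)
(M + I) + h = (191105 - 22253) + 461631 = 168852 + 461631 = 630483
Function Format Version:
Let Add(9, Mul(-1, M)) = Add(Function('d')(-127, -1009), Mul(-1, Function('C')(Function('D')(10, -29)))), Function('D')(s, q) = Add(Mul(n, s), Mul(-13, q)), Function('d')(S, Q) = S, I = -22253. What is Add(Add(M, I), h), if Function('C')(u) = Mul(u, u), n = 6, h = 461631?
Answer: 630483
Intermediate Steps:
Function('D')(s, q) = Add(Mul(-13, q), Mul(6, s)) (Function('D')(s, q) = Add(Mul(6, s), Mul(-13, q)) = Add(Mul(-13, q), Mul(6, s)))
Function('C')(u) = Pow(u, 2)
M = 191105 (M = Add(9, Mul(-1, Add(-127, Mul(-1, Pow(Add(Mul(-13, -29), Mul(6, 10)), 2))))) = Add(9, Mul(-1, Add(-127, Mul(-1, Pow(Add(377, 60), 2))))) = Add(9, Mul(-1, Add(-127, Mul(-1, Pow(437, 2))))) = Add(9, Mul(-1, Add(-127, Mul(-1, 190969)))) = Add(9, Mul(-1, Add(-127, -190969))) = Add(9, Mul(-1, -191096)) = Add(9, 191096) = 191105)
Add(Add(M, I), h) = Add(Add(191105, -22253), 461631) = Add(168852, 461631) = 630483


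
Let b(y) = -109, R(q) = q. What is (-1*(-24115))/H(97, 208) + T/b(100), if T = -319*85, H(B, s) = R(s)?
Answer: 636035/1744 ≈ 364.70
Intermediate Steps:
H(B, s) = s
T = -27115
(-1*(-24115))/H(97, 208) + T/b(100) = -1*(-24115)/208 - 27115/(-109) = 24115*(1/208) - 27115*(-1/109) = 1855/16 + 27115/109 = 636035/1744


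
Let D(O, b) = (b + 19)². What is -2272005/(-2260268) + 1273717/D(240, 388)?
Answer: 3255297132401/374411133932 ≈ 8.6944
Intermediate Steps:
D(O, b) = (19 + b)²
-2272005/(-2260268) + 1273717/D(240, 388) = -2272005/(-2260268) + 1273717/((19 + 388)²) = -2272005*(-1/2260268) + 1273717/(407²) = 2272005/2260268 + 1273717/165649 = 3255297132401/374411133932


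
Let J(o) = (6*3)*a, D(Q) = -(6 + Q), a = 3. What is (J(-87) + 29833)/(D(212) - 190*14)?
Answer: -29887/2878 ≈ -10.385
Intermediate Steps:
D(Q) = -6 - Q
J(o) = 54 (J(o) = (6*3)*3 = 18*3 = 54)
(J(-87) + 29833)/(D(212) - 190*14) = (54 + 29833)/((-6 - 1*212) - 190*14) = 29887/((-6 - 212) - 2660) = 29887/(-218 - 2660) = 29887/(-2878) = 29887*(-1/2878) = -29887/2878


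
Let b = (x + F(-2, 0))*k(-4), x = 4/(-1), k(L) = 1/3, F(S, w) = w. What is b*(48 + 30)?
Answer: -104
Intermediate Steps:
k(L) = 1/3
x = -4 (x = 4*(-1) = -4)
b = -4/3 (b = (-4 + 0)*(1/3) = -4*1/3 = -4/3 ≈ -1.3333)
b*(48 + 30) = -4*(48 + 30)/3 = -4/3*78 = -104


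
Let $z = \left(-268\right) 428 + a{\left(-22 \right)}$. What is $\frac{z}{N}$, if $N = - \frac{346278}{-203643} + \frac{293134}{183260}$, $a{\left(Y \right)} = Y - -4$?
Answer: $- \frac{3815847600180}{109762561} \approx -34765.0$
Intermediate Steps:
$a{\left(Y \right)} = 4 + Y$ ($a{\left(Y \right)} = Y + 4 = 4 + Y$)
$z = -114722$ ($z = \left(-268\right) 428 + \left(4 - 22\right) = -114704 - 18 = -114722$)
$N = \frac{109762561}{33261690}$ ($N = \left(-346278\right) \left(- \frac{1}{203643}\right) + 293134 \cdot \frac{1}{183260} = \frac{115426}{67881} + \frac{146567}{91630} = \frac{109762561}{33261690} \approx 3.3$)
$\frac{z}{N} = - \frac{114722}{\frac{109762561}{33261690}} = \left(-114722\right) \frac{33261690}{109762561} = - \frac{3815847600180}{109762561}$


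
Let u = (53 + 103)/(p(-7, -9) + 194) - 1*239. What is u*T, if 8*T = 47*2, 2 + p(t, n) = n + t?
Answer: -492419/176 ≈ -2797.8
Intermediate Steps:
p(t, n) = -2 + n + t (p(t, n) = -2 + (n + t) = -2 + n + t)
T = 47/4 (T = (47*2)/8 = (1/8)*94 = 47/4 ≈ 11.750)
u = -10477/44 (u = (53 + 103)/((-2 - 9 - 7) + 194) - 1*239 = 156/(-18 + 194) - 239 = 156/176 - 239 = 156*(1/176) - 239 = 39/44 - 239 = -10477/44 ≈ -238.11)
u*T = -10477/44*47/4 = -492419/176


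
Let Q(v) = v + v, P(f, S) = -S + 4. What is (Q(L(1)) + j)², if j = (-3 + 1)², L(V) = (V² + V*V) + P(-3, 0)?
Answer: 256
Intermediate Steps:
P(f, S) = 4 - S
L(V) = 4 + 2*V² (L(V) = (V² + V*V) + (4 - 1*0) = (V² + V²) + (4 + 0) = 2*V² + 4 = 4 + 2*V²)
j = 4 (j = (-2)² = 4)
Q(v) = 2*v
(Q(L(1)) + j)² = (2*(4 + 2*1²) + 4)² = (2*(4 + 2*1) + 4)² = (2*(4 + 2) + 4)² = (2*6 + 4)² = (12 + 4)² = 16² = 256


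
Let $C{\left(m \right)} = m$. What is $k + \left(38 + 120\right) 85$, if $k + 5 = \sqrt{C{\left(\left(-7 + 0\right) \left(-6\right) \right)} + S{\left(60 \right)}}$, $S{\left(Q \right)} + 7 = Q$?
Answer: $13425 + \sqrt{95} \approx 13435.0$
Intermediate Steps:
$S{\left(Q \right)} = -7 + Q$
$k = -5 + \sqrt{95}$ ($k = -5 + \sqrt{\left(-7 + 0\right) \left(-6\right) + \left(-7 + 60\right)} = -5 + \sqrt{\left(-7\right) \left(-6\right) + 53} = -5 + \sqrt{42 + 53} = -5 + \sqrt{95} \approx 4.7468$)
$k + \left(38 + 120\right) 85 = \left(-5 + \sqrt{95}\right) + \left(38 + 120\right) 85 = \left(-5 + \sqrt{95}\right) + 158 \cdot 85 = \left(-5 + \sqrt{95}\right) + 13430 = 13425 + \sqrt{95}$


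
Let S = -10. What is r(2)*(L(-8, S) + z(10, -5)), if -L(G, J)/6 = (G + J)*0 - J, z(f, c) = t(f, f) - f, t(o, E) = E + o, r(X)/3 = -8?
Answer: 1200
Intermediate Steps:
r(X) = -24 (r(X) = 3*(-8) = -24)
z(f, c) = f (z(f, c) = (f + f) - f = 2*f - f = f)
L(G, J) = 6*J (L(G, J) = -6*((G + J)*0 - J) = -6*(0 - J) = -(-6)*J = 6*J)
r(2)*(L(-8, S) + z(10, -5)) = -24*(6*(-10) + 10) = -24*(-60 + 10) = -24*(-50) = 1200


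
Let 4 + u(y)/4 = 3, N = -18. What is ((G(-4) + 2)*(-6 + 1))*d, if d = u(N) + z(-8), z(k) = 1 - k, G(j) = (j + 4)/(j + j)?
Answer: -50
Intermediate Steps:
u(y) = -4 (u(y) = -16 + 4*3 = -16 + 12 = -4)
G(j) = (4 + j)/(2*j) (G(j) = (4 + j)/((2*j)) = (4 + j)*(1/(2*j)) = (4 + j)/(2*j))
d = 5 (d = -4 + (1 - 1*(-8)) = -4 + (1 + 8) = -4 + 9 = 5)
((G(-4) + 2)*(-6 + 1))*d = (((1/2)*(4 - 4)/(-4) + 2)*(-6 + 1))*5 = (((1/2)*(-1/4)*0 + 2)*(-5))*5 = ((0 + 2)*(-5))*5 = (2*(-5))*5 = -10*5 = -50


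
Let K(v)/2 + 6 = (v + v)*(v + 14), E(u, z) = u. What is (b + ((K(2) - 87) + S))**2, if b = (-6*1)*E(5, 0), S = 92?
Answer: 8281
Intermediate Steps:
K(v) = -12 + 4*v*(14 + v) (K(v) = -12 + 2*((v + v)*(v + 14)) = -12 + 2*((2*v)*(14 + v)) = -12 + 2*(2*v*(14 + v)) = -12 + 4*v*(14 + v))
b = -30 (b = -6*1*5 = -6*5 = -30)
(b + ((K(2) - 87) + S))**2 = (-30 + (((-12 + 4*2**2 + 56*2) - 87) + 92))**2 = (-30 + (((-12 + 4*4 + 112) - 87) + 92))**2 = (-30 + (((-12 + 16 + 112) - 87) + 92))**2 = (-30 + ((116 - 87) + 92))**2 = (-30 + (29 + 92))**2 = (-30 + 121)**2 = 91**2 = 8281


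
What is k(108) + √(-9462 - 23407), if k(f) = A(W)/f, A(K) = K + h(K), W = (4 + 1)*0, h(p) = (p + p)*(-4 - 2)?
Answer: I*√32869 ≈ 181.3*I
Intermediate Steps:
h(p) = -12*p (h(p) = (2*p)*(-6) = -12*p)
W = 0 (W = 5*0 = 0)
A(K) = -11*K (A(K) = K - 12*K = -11*K)
k(f) = 0 (k(f) = (-11*0)/f = 0/f = 0)
k(108) + √(-9462 - 23407) = 0 + √(-9462 - 23407) = 0 + √(-32869) = 0 + I*√32869 = I*√32869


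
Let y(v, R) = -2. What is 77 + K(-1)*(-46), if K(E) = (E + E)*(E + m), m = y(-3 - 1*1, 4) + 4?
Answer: 169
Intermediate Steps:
m = 2 (m = -2 + 4 = 2)
K(E) = 2*E*(2 + E) (K(E) = (E + E)*(E + 2) = (2*E)*(2 + E) = 2*E*(2 + E))
77 + K(-1)*(-46) = 77 + (2*(-1)*(2 - 1))*(-46) = 77 + (2*(-1)*1)*(-46) = 77 - 2*(-46) = 77 + 92 = 169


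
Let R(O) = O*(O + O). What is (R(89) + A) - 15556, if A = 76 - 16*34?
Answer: -182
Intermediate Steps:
A = -468 (A = 76 - 544 = -468)
R(O) = 2*O² (R(O) = O*(2*O) = 2*O²)
(R(89) + A) - 15556 = (2*89² - 468) - 15556 = (2*7921 - 468) - 15556 = (15842 - 468) - 15556 = 15374 - 15556 = -182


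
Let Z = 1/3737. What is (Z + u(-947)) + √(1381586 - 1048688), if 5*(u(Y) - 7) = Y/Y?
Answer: 134537/18685 + √332898 ≈ 584.17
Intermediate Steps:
Z = 1/3737 ≈ 0.00026759
u(Y) = 36/5 (u(Y) = 7 + (Y/Y)/5 = 7 + (⅕)*1 = 7 + ⅕ = 36/5)
(Z + u(-947)) + √(1381586 - 1048688) = (1/3737 + 36/5) + √(1381586 - 1048688) = 134537/18685 + √332898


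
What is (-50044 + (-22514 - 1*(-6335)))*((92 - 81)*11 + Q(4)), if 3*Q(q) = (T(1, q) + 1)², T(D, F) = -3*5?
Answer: -37018657/3 ≈ -1.2340e+7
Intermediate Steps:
T(D, F) = -15
Q(q) = 196/3 (Q(q) = (-15 + 1)²/3 = (⅓)*(-14)² = (⅓)*196 = 196/3)
(-50044 + (-22514 - 1*(-6335)))*((92 - 81)*11 + Q(4)) = (-50044 + (-22514 - 1*(-6335)))*((92 - 81)*11 + 196/3) = (-50044 + (-22514 + 6335))*(11*11 + 196/3) = (-50044 - 16179)*(121 + 196/3) = -66223*559/3 = -37018657/3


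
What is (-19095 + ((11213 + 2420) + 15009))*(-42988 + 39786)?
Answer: -30569494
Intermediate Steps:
(-19095 + ((11213 + 2420) + 15009))*(-42988 + 39786) = (-19095 + (13633 + 15009))*(-3202) = (-19095 + 28642)*(-3202) = 9547*(-3202) = -30569494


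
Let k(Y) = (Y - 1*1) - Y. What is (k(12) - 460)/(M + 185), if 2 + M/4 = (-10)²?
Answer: -461/577 ≈ -0.79896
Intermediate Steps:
M = 392 (M = -8 + 4*(-10)² = -8 + 4*100 = -8 + 400 = 392)
k(Y) = -1 (k(Y) = (Y - 1) - Y = (-1 + Y) - Y = -1)
(k(12) - 460)/(M + 185) = (-1 - 460)/(392 + 185) = -461/577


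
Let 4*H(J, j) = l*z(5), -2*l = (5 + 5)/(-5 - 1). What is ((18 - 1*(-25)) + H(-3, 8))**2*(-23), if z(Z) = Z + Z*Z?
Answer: -892607/16 ≈ -55788.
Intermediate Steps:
l = 5/6 (l = -(5 + 5)/(2*(-5 - 1)) = -5/(-6) = -5*(-1)/6 = -1/2*(-5/3) = 5/6 ≈ 0.83333)
z(Z) = Z + Z**2
H(J, j) = 25/4 (H(J, j) = (5*(5*(1 + 5))/6)/4 = (5*(5*6)/6)/4 = ((5/6)*30)/4 = (1/4)*25 = 25/4)
((18 - 1*(-25)) + H(-3, 8))**2*(-23) = ((18 - 1*(-25)) + 25/4)**2*(-23) = ((18 + 25) + 25/4)**2*(-23) = (43 + 25/4)**2*(-23) = (197/4)**2*(-23) = (38809/16)*(-23) = -892607/16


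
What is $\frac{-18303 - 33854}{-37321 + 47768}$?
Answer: $- \frac{52157}{10447} \approx -4.9925$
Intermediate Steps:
$\frac{-18303 - 33854}{-37321 + 47768} = - \frac{52157}{10447}$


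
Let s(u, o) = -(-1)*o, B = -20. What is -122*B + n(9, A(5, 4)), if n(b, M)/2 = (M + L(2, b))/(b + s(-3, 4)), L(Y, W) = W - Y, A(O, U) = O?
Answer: 31744/13 ≈ 2441.8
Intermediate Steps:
s(u, o) = o
n(b, M) = 2*(-2 + M + b)/(4 + b) (n(b, M) = 2*((M + (b - 1*2))/(b + 4)) = 2*((M + (b - 2))/(4 + b)) = 2*((M + (-2 + b))/(4 + b)) = 2*((-2 + M + b)/(4 + b)) = 2*(-2 + M + b)/(4 + b))
-122*B + n(9, A(5, 4)) = -122*(-20) + 2*(-2 + 5 + 9)/(4 + 9) = 2440 + 2*12/13 = 2440 + 2*(1/13)*12 = 2440 + 24/13 = 31744/13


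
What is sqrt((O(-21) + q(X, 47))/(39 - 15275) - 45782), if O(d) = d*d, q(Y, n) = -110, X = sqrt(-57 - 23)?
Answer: I*sqrt(2656910369347)/7618 ≈ 213.97*I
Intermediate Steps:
X = 4*I*sqrt(5) (X = sqrt(-80) = 4*I*sqrt(5) ≈ 8.9443*I)
O(d) = d**2
sqrt((O(-21) + q(X, 47))/(39 - 15275) - 45782) = sqrt(((-21)**2 - 110)/(39 - 15275) - 45782) = sqrt((441 - 110)/(-15236) - 45782) = sqrt(331*(-1/15236) - 45782) = sqrt(-331/15236 - 45782) = sqrt(-697534883/15236) = I*sqrt(2656910369347)/7618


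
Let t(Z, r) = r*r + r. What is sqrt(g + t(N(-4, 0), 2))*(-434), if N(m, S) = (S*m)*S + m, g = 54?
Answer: -868*sqrt(15) ≈ -3361.8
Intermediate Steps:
N(m, S) = m + m*S**2 (N(m, S) = m*S**2 + m = m + m*S**2)
t(Z, r) = r + r**2 (t(Z, r) = r**2 + r = r + r**2)
sqrt(g + t(N(-4, 0), 2))*(-434) = sqrt(54 + 2*(1 + 2))*(-434) = sqrt(54 + 2*3)*(-434) = sqrt(54 + 6)*(-434) = sqrt(60)*(-434) = (2*sqrt(15))*(-434) = -868*sqrt(15)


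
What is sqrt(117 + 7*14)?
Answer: sqrt(215) ≈ 14.663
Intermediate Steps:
sqrt(117 + 7*14) = sqrt(117 + 98) = sqrt(215)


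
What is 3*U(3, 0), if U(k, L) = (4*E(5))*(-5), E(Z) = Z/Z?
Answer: -60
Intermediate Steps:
E(Z) = 1
U(k, L) = -20 (U(k, L) = (4*1)*(-5) = 4*(-5) = -20)
3*U(3, 0) = 3*(-20) = -60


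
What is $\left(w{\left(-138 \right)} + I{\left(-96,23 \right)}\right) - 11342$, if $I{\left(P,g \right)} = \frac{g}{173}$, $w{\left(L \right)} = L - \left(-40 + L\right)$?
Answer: $- \frac{1955223}{173} \approx -11302.0$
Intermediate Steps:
$w{\left(L \right)} = 40$ ($w{\left(L \right)} = L - \left(-40 + L\right) = 40$)
$I{\left(P,g \right)} = \frac{g}{173}$ ($I{\left(P,g \right)} = g \frac{1}{173} = \frac{g}{173}$)
$\left(w{\left(-138 \right)} + I{\left(-96,23 \right)}\right) - 11342 = \left(40 + \frac{1}{173} \cdot 23\right) - 11342 = \left(40 + \frac{23}{173}\right) - 11342 = \frac{6943}{173} - 11342 = - \frac{1955223}{173}$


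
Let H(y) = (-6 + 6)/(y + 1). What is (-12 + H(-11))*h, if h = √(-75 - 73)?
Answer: -24*I*√37 ≈ -145.99*I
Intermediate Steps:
H(y) = 0 (H(y) = 0/(1 + y) = 0)
h = 2*I*√37 (h = √(-148) = 2*I*√37 ≈ 12.166*I)
(-12 + H(-11))*h = (-12 + 0)*(2*I*√37) = -24*I*√37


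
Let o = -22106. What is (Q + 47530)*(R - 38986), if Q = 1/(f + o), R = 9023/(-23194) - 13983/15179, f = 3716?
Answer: -799834939421196547123/431627676076 ≈ -1.8531e+9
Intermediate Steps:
R = -461281819/352061726 (R = 9023*(-1/23194) - 13983*1/15179 = -9023/23194 - 13983/15179 = -461281819/352061726 ≈ -1.3102)
Q = -1/18390 (Q = 1/(3716 - 22106) = 1/(-18390) = -1/18390 ≈ -5.4377e-5)
(Q + 47530)*(R - 38986) = (-1/18390 + 47530)*(-461281819/352061726 - 38986) = (874076699/18390)*(-13725939731655/352061726) = -799834939421196547123/431627676076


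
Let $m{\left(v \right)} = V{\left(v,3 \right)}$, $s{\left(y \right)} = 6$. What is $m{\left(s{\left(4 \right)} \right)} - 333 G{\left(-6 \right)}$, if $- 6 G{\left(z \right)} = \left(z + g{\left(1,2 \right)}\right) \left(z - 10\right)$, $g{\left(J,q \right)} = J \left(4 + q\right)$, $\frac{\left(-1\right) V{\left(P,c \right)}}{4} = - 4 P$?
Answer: $96$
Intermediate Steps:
$V{\left(P,c \right)} = 16 P$ ($V{\left(P,c \right)} = - 4 \left(- 4 P\right) = 16 P$)
$m{\left(v \right)} = 16 v$
$G{\left(z \right)} = - \frac{\left(-10 + z\right) \left(6 + z\right)}{6}$ ($G{\left(z \right)} = - \frac{\left(z + 1 \left(4 + 2\right)\right) \left(z - 10\right)}{6} = - \frac{\left(z + 1 \cdot 6\right) \left(-10 + z\right)}{6} = - \frac{\left(z + 6\right) \left(-10 + z\right)}{6} = - \frac{\left(6 + z\right) \left(-10 + z\right)}{6} = - \frac{\left(-10 + z\right) \left(6 + z\right)}{6}$)
$m{\left(s{\left(4 \right)} \right)} - 333 G{\left(-6 \right)} = 16 \cdot 6 - 333 \left(10 - \frac{\left(-6\right)^{2}}{6} + \frac{2}{3} \left(-6\right)\right) = 96 - 333 \left(10 - 6 - 4\right) = 96 - 0 = 96 + 0 = 96$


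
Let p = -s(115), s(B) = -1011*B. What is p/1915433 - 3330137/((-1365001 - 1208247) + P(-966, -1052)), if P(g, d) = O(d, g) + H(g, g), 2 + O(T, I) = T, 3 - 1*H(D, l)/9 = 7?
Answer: 513689208607/379305535258 ≈ 1.3543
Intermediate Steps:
H(D, l) = -36 (H(D, l) = 27 - 9*7 = 27 - 63 = -36)
O(T, I) = -2 + T
P(g, d) = -38 + d (P(g, d) = (-2 + d) - 36 = -38 + d)
p = 116265 (p = -(-1011)*115 = -1*(-116265) = 116265)
p/1915433 - 3330137/((-1365001 - 1208247) + P(-966, -1052)) = 116265/1915433 - 3330137/((-1365001 - 1208247) + (-38 - 1052)) = 116265*(1/1915433) - 3330137/(-2573248 - 1090) = 116265/1915433 - 3330137/(-2574338) = 116265/1915433 - 3330137*(-1/2574338) = 116265/1915433 + 3330137/2574338 = 513689208607/379305535258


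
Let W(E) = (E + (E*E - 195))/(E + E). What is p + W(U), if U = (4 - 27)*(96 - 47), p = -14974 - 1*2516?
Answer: -40691267/2254 ≈ -18053.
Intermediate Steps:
p = -17490 (p = -14974 - 2516 = -17490)
U = -1127 (U = -23*49 = -1127)
W(E) = (-195 + E + E²)/(2*E) (W(E) = (E + (E² - 195))/((2*E)) = (E + (-195 + E²))*(1/(2*E)) = (-195 + E + E²)*(1/(2*E)) = (-195 + E + E²)/(2*E))
p + W(U) = -17490 + (½)*(-195 - 1127*(1 - 1127))/(-1127) = -17490 + (½)*(-1/1127)*(-195 - 1127*(-1126)) = -17490 + (½)*(-1/1127)*(-195 + 1269002) = -17490 + (½)*(-1/1127)*1268807 = -17490 - 1268807/2254 = -40691267/2254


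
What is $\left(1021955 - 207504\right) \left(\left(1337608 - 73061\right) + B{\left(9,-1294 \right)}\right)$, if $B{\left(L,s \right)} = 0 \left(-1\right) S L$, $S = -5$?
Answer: $1029911568697$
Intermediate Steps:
$B{\left(L,s \right)} = 0$ ($B{\left(L,s \right)} = 0 \left(-1\right) \left(- 5 L\right) = 0 \left(- 5 L\right) = 0$)
$\left(1021955 - 207504\right) \left(\left(1337608 - 73061\right) + B{\left(9,-1294 \right)}\right) = \left(1021955 - 207504\right) \left(\left(1337608 - 73061\right) + 0\right) = 814451 \left(1264547 + 0\right) = 814451 \cdot 1264547 = 1029911568697$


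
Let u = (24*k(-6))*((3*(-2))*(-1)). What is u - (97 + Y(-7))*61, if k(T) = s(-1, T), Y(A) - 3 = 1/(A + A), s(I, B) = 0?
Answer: -85339/14 ≈ -6095.6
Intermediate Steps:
Y(A) = 3 + 1/(2*A) (Y(A) = 3 + 1/(A + A) = 3 + 1/(2*A))
k(T) = 0
u = 0 (u = (24*0)*((3*(-2))*(-1)) = 0*(-6*(-1)) = 0*6 = 0)
u - (97 + Y(-7))*61 = 0 - (97 + (3 + (½)/(-7)))*61 = 0 - (97 + (3 + (½)*(-⅐)))*61 = 0 - (97 + (3 - 1/14))*61 = 0 - (97 + 41/14)*61 = 0 - 1399*61/14 = 0 - 1*85339/14 = 0 - 85339/14 = -85339/14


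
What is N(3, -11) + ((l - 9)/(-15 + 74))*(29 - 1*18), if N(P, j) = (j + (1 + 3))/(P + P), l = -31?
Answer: -3053/354 ≈ -8.6243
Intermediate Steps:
N(P, j) = (4 + j)/(2*P) (N(P, j) = (j + 4)/((2*P)) = (4 + j)*(1/(2*P)) = (4 + j)/(2*P))
N(3, -11) + ((l - 9)/(-15 + 74))*(29 - 1*18) = (½)*(4 - 11)/3 + ((-31 - 9)/(-15 + 74))*(29 - 1*18) = (½)*(⅓)*(-7) + (-40/59)*(29 - 18) = -7/6 - 40*1/59*11 = -7/6 - 40/59*11 = -7/6 - 440/59 = -3053/354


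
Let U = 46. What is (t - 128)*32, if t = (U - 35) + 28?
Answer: -2848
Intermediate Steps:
t = 39 (t = (46 - 35) + 28 = 11 + 28 = 39)
(t - 128)*32 = (39 - 128)*32 = -89*32 = -2848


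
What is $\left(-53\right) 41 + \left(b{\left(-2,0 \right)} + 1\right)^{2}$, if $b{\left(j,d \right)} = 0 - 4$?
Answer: $-2164$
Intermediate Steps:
$b{\left(j,d \right)} = -4$ ($b{\left(j,d \right)} = 0 - 4 = -4$)
$\left(-53\right) 41 + \left(b{\left(-2,0 \right)} + 1\right)^{2} = \left(-53\right) 41 + \left(-4 + 1\right)^{2} = -2173 + \left(-3\right)^{2} = -2173 + 9 = -2164$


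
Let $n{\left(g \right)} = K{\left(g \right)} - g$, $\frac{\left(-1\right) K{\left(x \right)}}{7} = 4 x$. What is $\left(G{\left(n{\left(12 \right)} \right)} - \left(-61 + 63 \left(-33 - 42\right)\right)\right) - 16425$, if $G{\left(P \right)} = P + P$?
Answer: $-12335$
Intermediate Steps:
$K{\left(x \right)} = - 28 x$ ($K{\left(x \right)} = - 7 \cdot 4 x = - 28 x$)
$n{\left(g \right)} = - 29 g$ ($n{\left(g \right)} = - 28 g - g = - 29 g$)
$G{\left(P \right)} = 2 P$
$\left(G{\left(n{\left(12 \right)} \right)} - \left(-61 + 63 \left(-33 - 42\right)\right)\right) - 16425 = \left(2 \left(\left(-29\right) 12\right) - \left(-61 + 63 \left(-33 - 42\right)\right)\right) - 16425 = \left(2 \left(-348\right) - \left(-61 + 63 \left(-33 - 42\right)\right)\right) - 16425 = \left(-696 + \left(61 - -4725\right)\right) - 16425 = \left(-696 + \left(61 + 4725\right)\right) - 16425 = \left(-696 + 4786\right) - 16425 = 4090 - 16425 = -12335$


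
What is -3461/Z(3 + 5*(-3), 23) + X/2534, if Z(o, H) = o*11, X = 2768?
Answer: 4567775/167244 ≈ 27.312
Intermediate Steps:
Z(o, H) = 11*o
-3461/Z(3 + 5*(-3), 23) + X/2534 = -3461*1/(11*(3 + 5*(-3))) + 2768/2534 = -3461*1/(11*(3 - 15)) + 2768*(1/2534) = -3461/(11*(-12)) + 1384/1267 = -3461/(-132) + 1384/1267 = -3461*(-1/132) + 1384/1267 = 3461/132 + 1384/1267 = 4567775/167244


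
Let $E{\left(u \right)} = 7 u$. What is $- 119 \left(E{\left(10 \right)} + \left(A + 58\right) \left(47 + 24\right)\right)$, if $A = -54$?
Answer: $-42126$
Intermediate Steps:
$- 119 \left(E{\left(10 \right)} + \left(A + 58\right) \left(47 + 24\right)\right) = - 119 \left(7 \cdot 10 + \left(-54 + 58\right) \left(47 + 24\right)\right) = - 119 \left(70 + 4 \cdot 71\right) = - 119 \left(70 + 284\right) = \left(-119\right) 354 = -42126$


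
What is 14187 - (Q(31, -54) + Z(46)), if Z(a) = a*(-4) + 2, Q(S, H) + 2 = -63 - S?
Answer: 14465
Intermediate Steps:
Q(S, H) = -65 - S (Q(S, H) = -2 + (-63 - S) = -65 - S)
Z(a) = 2 - 4*a (Z(a) = -4*a + 2 = 2 - 4*a)
14187 - (Q(31, -54) + Z(46)) = 14187 - ((-65 - 1*31) + (2 - 4*46)) = 14187 - ((-65 - 31) + (2 - 184)) = 14187 - (-96 - 182) = 14187 - 1*(-278) = 14187 + 278 = 14465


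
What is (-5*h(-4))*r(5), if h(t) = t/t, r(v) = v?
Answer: -25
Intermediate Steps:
h(t) = 1
(-5*h(-4))*r(5) = -5*1*5 = -5*5 = -25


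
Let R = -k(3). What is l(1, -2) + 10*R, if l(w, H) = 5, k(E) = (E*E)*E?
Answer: -265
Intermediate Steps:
k(E) = E³ (k(E) = E²*E = E³)
R = -27 (R = -1*3³ = -1*27 = -27)
l(1, -2) + 10*R = 5 + 10*(-27) = 5 - 270 = -265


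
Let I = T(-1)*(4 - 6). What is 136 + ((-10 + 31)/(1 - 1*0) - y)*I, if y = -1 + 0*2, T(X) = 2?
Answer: 48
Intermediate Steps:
I = -4 (I = 2*(4 - 6) = 2*(-2) = -4)
y = -1 (y = -1 + 0 = -1)
136 + ((-10 + 31)/(1 - 1*0) - y)*I = 136 + ((-10 + 31)/(1 - 1*0) - 1*(-1))*(-4) = 136 + (21/(1 + 0) + 1)*(-4) = 136 + (21/1 + 1)*(-4) = 136 + (21*1 + 1)*(-4) = 136 + (21 + 1)*(-4) = 136 + 22*(-4) = 136 - 88 = 48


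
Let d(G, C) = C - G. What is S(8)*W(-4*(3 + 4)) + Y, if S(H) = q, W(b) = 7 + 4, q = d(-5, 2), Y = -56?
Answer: 21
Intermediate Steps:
q = 7 (q = 2 - 1*(-5) = 2 + 5 = 7)
W(b) = 11
S(H) = 7
S(8)*W(-4*(3 + 4)) + Y = 7*11 - 56 = 77 - 56 = 21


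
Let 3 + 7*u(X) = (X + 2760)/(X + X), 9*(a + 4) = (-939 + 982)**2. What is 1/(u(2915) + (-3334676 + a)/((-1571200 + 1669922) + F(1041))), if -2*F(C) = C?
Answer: -14427371574/494064566405 ≈ -0.029201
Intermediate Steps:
F(C) = -C/2
a = 1813/9 (a = -4 + (-939 + 982)**2/9 = -4 + (1/9)*43**2 = -4 + (1/9)*1849 = -4 + 1849/9 = 1813/9 ≈ 201.44)
u(X) = -3/7 + (2760 + X)/(14*X) (u(X) = -3/7 + ((X + 2760)/(X + X))/7 = -3/7 + ((2760 + X)/((2*X)))/7 = -3/7 + ((2760 + X)*(1/(2*X)))/7 = -3/7 + ((2760 + X)/(2*X))/7 = -3/7 + (2760 + X)/(14*X))
1/(u(2915) + (-3334676 + a)/((-1571200 + 1669922) + F(1041))) = 1/((5/14)*(552 - 1*2915)/2915 + (-3334676 + 1813/9)/((-1571200 + 1669922) - 1/2*1041)) = 1/((5/14)*(1/2915)*(552 - 2915) - 30010271/(9*(98722 - 1041/2))) = 1/((5/14)*(1/2915)*(-2363) - 30010271/(9*196403/2)) = 1/(-2363/8162 - 30010271/9*2/196403) = 1/(-2363/8162 - 60020542/1767627) = 1/(-494064566405/14427371574) = -14427371574/494064566405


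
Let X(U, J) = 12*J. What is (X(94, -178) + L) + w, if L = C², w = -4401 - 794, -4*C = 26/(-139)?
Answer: -566568835/77284 ≈ -7331.0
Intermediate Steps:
C = 13/278 (C = -13/(2*(-139)) = -13*(-1)/(2*139) = -¼*(-26/139) = 13/278 ≈ 0.046763)
w = -5195
L = 169/77284 (L = (13/278)² = 169/77284 ≈ 0.0021867)
(X(94, -178) + L) + w = (12*(-178) + 169/77284) - 5195 = (-2136 + 169/77284) - 5195 = -165078455/77284 - 5195 = -566568835/77284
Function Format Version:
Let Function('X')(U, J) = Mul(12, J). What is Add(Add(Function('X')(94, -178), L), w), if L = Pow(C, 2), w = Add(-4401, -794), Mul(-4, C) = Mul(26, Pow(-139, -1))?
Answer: Rational(-566568835, 77284) ≈ -7331.0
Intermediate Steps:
C = Rational(13, 278) (C = Mul(Rational(-1, 4), Mul(26, Pow(-139, -1))) = Mul(Rational(-1, 4), Mul(26, Rational(-1, 139))) = Mul(Rational(-1, 4), Rational(-26, 139)) = Rational(13, 278) ≈ 0.046763)
w = -5195
L = Rational(169, 77284) (L = Pow(Rational(13, 278), 2) = Rational(169, 77284) ≈ 0.0021867)
Add(Add(Function('X')(94, -178), L), w) = Add(Add(Mul(12, -178), Rational(169, 77284)), -5195) = Add(Add(-2136, Rational(169, 77284)), -5195) = Add(Rational(-165078455, 77284), -5195) = Rational(-566568835, 77284)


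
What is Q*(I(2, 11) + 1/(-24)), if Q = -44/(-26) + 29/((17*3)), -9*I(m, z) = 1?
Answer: -16489/47736 ≈ -0.34542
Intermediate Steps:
I(m, z) = -⅑ (I(m, z) = -⅑*1 = -⅑)
Q = 1499/663 (Q = -44*(-1/26) + 29/51 = 22/13 + 29*(1/51) = 22/13 + 29/51 = 1499/663 ≈ 2.2609)
Q*(I(2, 11) + 1/(-24)) = 1499*(-⅑ + 1/(-24))/663 = 1499*(-⅑ + 1*(-1/24))/663 = 1499*(-⅑ - 1/24)/663 = (1499/663)*(-11/72) = -16489/47736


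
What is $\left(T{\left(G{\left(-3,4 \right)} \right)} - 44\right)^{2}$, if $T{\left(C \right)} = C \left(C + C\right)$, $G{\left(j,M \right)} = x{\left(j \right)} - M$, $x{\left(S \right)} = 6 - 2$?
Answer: $1936$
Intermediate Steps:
$x{\left(S \right)} = 4$ ($x{\left(S \right)} = 6 - 2 = 4$)
$G{\left(j,M \right)} = 4 - M$
$T{\left(C \right)} = 2 C^{2}$ ($T{\left(C \right)} = C 2 C = 2 C^{2}$)
$\left(T{\left(G{\left(-3,4 \right)} \right)} - 44\right)^{2} = \left(2 \left(4 - 4\right)^{2} - 44\right)^{2} = \left(2 \cdot 0^{2} - 44\right)^{2} = \left(2 \cdot 0 - 44\right)^{2} = \left(0 - 44\right)^{2} = \left(-44\right)^{2} = 1936$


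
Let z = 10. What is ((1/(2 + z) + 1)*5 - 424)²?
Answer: 25230529/144 ≈ 1.7521e+5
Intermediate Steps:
((1/(2 + z) + 1)*5 - 424)² = ((1/(2 + 10) + 1)*5 - 424)² = ((1/12 + 1)*5 - 424)² = ((13/12)*5 - 424)² = (65/12 - 424)² = (-5023/12)² = 25230529/144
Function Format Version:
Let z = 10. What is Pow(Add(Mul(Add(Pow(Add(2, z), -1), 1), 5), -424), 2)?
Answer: Rational(25230529, 144) ≈ 1.7521e+5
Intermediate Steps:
Pow(Add(Mul(Add(Pow(Add(2, z), -1), 1), 5), -424), 2) = Pow(Add(Mul(Add(Pow(Add(2, 10), -1), 1), 5), -424), 2) = Pow(Add(Mul(Add(Pow(12, -1), 1), 5), -424), 2) = Pow(Add(Mul(Add(Rational(1, 12), 1), 5), -424), 2) = Pow(Add(Mul(Rational(13, 12), 5), -424), 2) = Pow(Add(Rational(65, 12), -424), 2) = Pow(Rational(-5023, 12), 2) = Rational(25230529, 144)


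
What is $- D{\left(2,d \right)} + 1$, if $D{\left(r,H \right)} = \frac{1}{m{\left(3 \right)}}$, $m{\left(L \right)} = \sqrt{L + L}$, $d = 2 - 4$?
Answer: $1 - \frac{\sqrt{6}}{6} \approx 0.59175$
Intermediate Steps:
$d = -2$ ($d = 2 - 4 = -2$)
$m{\left(L \right)} = \sqrt{2} \sqrt{L}$ ($m{\left(L \right)} = \sqrt{2 L} = \sqrt{2} \sqrt{L}$)
$D{\left(r,H \right)} = \frac{\sqrt{6}}{6}$ ($D{\left(r,H \right)} = \frac{1}{\sqrt{2} \sqrt{3}} = \frac{1}{\sqrt{6}} = \frac{\sqrt{6}}{6}$)
$- D{\left(2,d \right)} + 1 = - \frac{\sqrt{6}}{6} + 1 = 1 - \frac{\sqrt{6}}{6}$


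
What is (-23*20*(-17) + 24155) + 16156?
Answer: 48131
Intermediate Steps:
(-23*20*(-17) + 24155) + 16156 = (-460*(-17) + 24155) + 16156 = (7820 + 24155) + 16156 = 31975 + 16156 = 48131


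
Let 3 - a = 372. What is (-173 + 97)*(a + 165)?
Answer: 15504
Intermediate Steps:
a = -369 (a = 3 - 1*372 = 3 - 372 = -369)
(-173 + 97)*(a + 165) = (-173 + 97)*(-369 + 165) = -76*(-204) = 15504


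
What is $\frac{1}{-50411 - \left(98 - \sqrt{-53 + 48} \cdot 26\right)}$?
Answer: $- \frac{50509}{2551162461} - \frac{26 i \sqrt{5}}{2551162461} \approx -1.9798 \cdot 10^{-5} - 2.2789 \cdot 10^{-8} i$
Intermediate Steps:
$\frac{1}{-50411 - \left(98 - \sqrt{-53 + 48} \cdot 26\right)} = \frac{1}{-50411 - \left(98 - \sqrt{-5} \cdot 26\right)} = \frac{1}{-50411 - \left(98 - i \sqrt{5} \cdot 26\right)} = \frac{1}{-50411 - \left(98 - 26 i \sqrt{5}\right)} = \frac{1}{-50509 + 26 i \sqrt{5}}$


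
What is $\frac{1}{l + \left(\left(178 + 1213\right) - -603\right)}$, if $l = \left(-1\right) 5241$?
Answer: $- \frac{1}{3247} \approx -0.00030798$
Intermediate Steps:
$l = -5241$
$\frac{1}{l + \left(\left(178 + 1213\right) - -603\right)} = \frac{1}{-5241 + \left(\left(178 + 1213\right) - -603\right)} = \frac{1}{-5241 + \left(1391 + 603\right)} = \frac{1}{-5241 + 1994} = \frac{1}{-3247} = - \frac{1}{3247}$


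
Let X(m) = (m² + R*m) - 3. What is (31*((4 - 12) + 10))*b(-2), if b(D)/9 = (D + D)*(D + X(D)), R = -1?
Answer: -2232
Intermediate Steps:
X(m) = -3 + m² - m (X(m) = (m² - m) - 3 = -3 + m² - m)
b(D) = 18*D*(-3 + D²) (b(D) = 9*((D + D)*(D + (-3 + D² - D))) = 9*((2*D)*(-3 + D²)) = 9*(2*D*(-3 + D²)) = 18*D*(-3 + D²))
(31*((4 - 12) + 10))*b(-2) = (31*((4 - 12) + 10))*(18*(-2)*(-3 + (-2)²)) = (31*(-8 + 10))*(18*(-2)*(-3 + 4)) = (31*2)*(18*(-2)*1) = 62*(-36) = -2232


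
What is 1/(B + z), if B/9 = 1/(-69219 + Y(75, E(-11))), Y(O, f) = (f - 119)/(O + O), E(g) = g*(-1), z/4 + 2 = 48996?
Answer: 192277/37681677327 ≈ 5.1027e-6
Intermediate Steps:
z = 195976 (z = -8 + 4*48996 = -8 + 195984 = 195976)
E(g) = -g
Y(O, f) = (-119 + f)/(2*O) (Y(O, f) = (-119 + f)/((2*O)) = (-119 + f)*(1/(2*O)) = (-119 + f)/(2*O))
B = -25/192277 (B = 9/(-69219 + (½)*(-119 - 1*(-11))/75) = 9/(-69219 + (½)*(1/75)*(-119 + 11)) = 9/(-69219 + (½)*(1/75)*(-108)) = 9/(-69219 - 18/25) = 9/(-1730493/25) = 9*(-25/1730493) = -25/192277 ≈ -0.00013002)
1/(B + z) = 1/(-25/192277 + 195976) = 1/(37681677327/192277) = 192277/37681677327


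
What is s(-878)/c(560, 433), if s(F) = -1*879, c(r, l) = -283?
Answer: 879/283 ≈ 3.1060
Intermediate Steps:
s(F) = -879
s(-878)/c(560, 433) = -879/(-283) = -879*(-1/283) = 879/283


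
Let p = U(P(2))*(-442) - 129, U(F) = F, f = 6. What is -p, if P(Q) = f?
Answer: 2781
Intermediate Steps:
P(Q) = 6
p = -2781 (p = 6*(-442) - 129 = -2652 - 129 = -2781)
-p = -1*(-2781) = 2781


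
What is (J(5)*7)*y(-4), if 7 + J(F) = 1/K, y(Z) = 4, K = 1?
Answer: -168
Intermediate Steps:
J(F) = -6 (J(F) = -7 + 1/1 = -7 + 1 = -6)
(J(5)*7)*y(-4) = -6*7*4 = -42*4 = -168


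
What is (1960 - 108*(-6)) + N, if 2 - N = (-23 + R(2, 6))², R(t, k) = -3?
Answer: 1934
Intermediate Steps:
N = -674 (N = 2 - (-23 - 3)² = 2 - 1*(-26)² = 2 - 1*676 = 2 - 676 = -674)
(1960 - 108*(-6)) + N = (1960 - 108*(-6)) - 674 = (1960 + 648) - 674 = 2608 - 674 = 1934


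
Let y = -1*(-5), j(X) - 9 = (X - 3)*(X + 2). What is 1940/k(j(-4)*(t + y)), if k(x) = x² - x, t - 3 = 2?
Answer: 194/5267 ≈ 0.036833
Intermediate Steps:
t = 5 (t = 3 + 2 = 5)
j(X) = 9 + (-3 + X)*(2 + X) (j(X) = 9 + (X - 3)*(X + 2) = 9 + (-3 + X)*(2 + X))
y = 5
1940/k(j(-4)*(t + y)) = 1940/((((3 + (-4)² - 1*(-4))*(5 + 5))*(-1 + (3 + (-4)² - 1*(-4))*(5 + 5)))) = 1940/((((3 + 16 + 4)*10)*(-1 + (3 + 16 + 4)*10))) = 1940/(((23*10)*(-1 + 23*10))) = 1940/((230*(-1 + 230))) = 1940/((230*229)) = 1940/52670 = 1940*(1/52670) = 194/5267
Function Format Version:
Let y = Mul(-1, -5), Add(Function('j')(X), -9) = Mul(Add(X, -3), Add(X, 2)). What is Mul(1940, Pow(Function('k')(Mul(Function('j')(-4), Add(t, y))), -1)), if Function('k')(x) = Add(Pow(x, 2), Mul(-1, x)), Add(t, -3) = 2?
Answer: Rational(194, 5267) ≈ 0.036833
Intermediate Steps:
t = 5 (t = Add(3, 2) = 5)
Function('j')(X) = Add(9, Mul(Add(-3, X), Add(2, X))) (Function('j')(X) = Add(9, Mul(Add(X, -3), Add(X, 2))) = Add(9, Mul(Add(-3, X), Add(2, X))))
y = 5
Mul(1940, Pow(Function('k')(Mul(Function('j')(-4), Add(t, y))), -1)) = Mul(1940, Pow(Mul(Mul(Add(3, Pow(-4, 2), Mul(-1, -4)), Add(5, 5)), Add(-1, Mul(Add(3, Pow(-4, 2), Mul(-1, -4)), Add(5, 5)))), -1)) = Mul(1940, Pow(Mul(Mul(Add(3, 16, 4), 10), Add(-1, Mul(Add(3, 16, 4), 10))), -1)) = Mul(1940, Pow(Mul(Mul(23, 10), Add(-1, Mul(23, 10))), -1)) = Mul(1940, Pow(Mul(230, Add(-1, 230)), -1)) = Mul(1940, Pow(Mul(230, 229), -1)) = Mul(1940, Pow(52670, -1)) = Mul(1940, Rational(1, 52670)) = Rational(194, 5267)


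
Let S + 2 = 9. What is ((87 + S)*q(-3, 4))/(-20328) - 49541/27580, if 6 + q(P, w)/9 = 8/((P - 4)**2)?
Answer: -23091589/14865620 ≈ -1.5534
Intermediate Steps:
S = 7 (S = -2 + 9 = 7)
q(P, w) = -54 + 72/(-4 + P)**2 (q(P, w) = -54 + 9*(8/((P - 4)**2)) = -54 + 9*(8/((-4 + P)**2)) = -54 + 9*(8/(-4 + P)**2) = -54 + 72/(-4 + P)**2)
((87 + S)*q(-3, 4))/(-20328) - 49541/27580 = ((87 + 7)*(-54 + 72/(-4 - 3)**2))/(-20328) - 49541/27580 = (94*(-54 + 72/(-7)**2))*(-1/20328) - 49541*1/27580 = (94*(-54 + 72*(1/49)))*(-1/20328) - 49541/27580 = (94*(-54 + 72/49))*(-1/20328) - 49541/27580 = (94*(-2574/49))*(-1/20328) - 49541/27580 = -241956/49*(-1/20328) - 49541/27580 = 1833/7546 - 49541/27580 = -23091589/14865620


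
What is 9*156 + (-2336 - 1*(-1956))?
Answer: 1024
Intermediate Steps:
9*156 + (-2336 - 1*(-1956)) = 1404 + (-2336 + 1956) = 1404 - 380 = 1024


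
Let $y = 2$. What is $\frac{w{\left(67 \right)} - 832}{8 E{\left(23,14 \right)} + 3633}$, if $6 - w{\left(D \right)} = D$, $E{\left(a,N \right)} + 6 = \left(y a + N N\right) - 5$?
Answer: $- \frac{893}{5481} \approx -0.16293$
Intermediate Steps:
$E{\left(a,N \right)} = -11 + N^{2} + 2 a$ ($E{\left(a,N \right)} = -6 - \left(5 - 2 a - N N\right) = -6 - \left(5 - N^{2} - 2 a\right) = -6 + \left(-5 + N^{2} + 2 a\right) = -11 + N^{2} + 2 a$)
$w{\left(D \right)} = 6 - D$
$\frac{w{\left(67 \right)} - 832}{8 E{\left(23,14 \right)} + 3633} = \frac{\left(6 - 67\right) - 832}{8 \left(-11 + 14^{2} + 2 \cdot 23\right) + 3633} = \frac{\left(6 - 67\right) - 832}{8 \left(-11 + 196 + 46\right) + 3633} = \frac{-61 - 832}{8 \cdot 231 + 3633} = - \frac{893}{1848 + 3633} = - \frac{893}{5481}$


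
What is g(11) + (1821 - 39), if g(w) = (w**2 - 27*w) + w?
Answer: 1617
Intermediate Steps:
g(w) = w**2 - 26*w
g(11) + (1821 - 39) = 11*(-26 + 11) + (1821 - 39) = 11*(-15) + 1782 = -165 + 1782 = 1617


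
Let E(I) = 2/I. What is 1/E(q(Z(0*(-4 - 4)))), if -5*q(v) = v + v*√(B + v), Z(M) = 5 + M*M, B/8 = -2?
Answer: -½ - I*√11/2 ≈ -0.5 - 1.6583*I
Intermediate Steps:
B = -16 (B = 8*(-2) = -16)
Z(M) = 5 + M²
q(v) = -v/5 - v*√(-16 + v)/5 (q(v) = -(v + v*√(-16 + v))/5 = -v/5 - v*√(-16 + v)/5)
1/E(q(Z(0*(-4 - 4)))) = 1/(2/((-(5 + (0*(-4 - 4))²)*(1 + √(-16 + (5 + (0*(-4 - 4))²)))/5))) = 1/(2/((-(5 + (0*(-8))²)*(1 + √(-16 + (5 + (0*(-8))²)))/5))) = 1/(2/((-(5 + 0²)*(1 + √(-16 + (5 + 0²)))/5))) = 1/(2/((-(5 + 0)*(1 + √(-16 + (5 + 0)))/5))) = 1/(2/((-⅕*5*(1 + √(-16 + 5))))) = 1/(2/((-⅕*5*(1 + √(-11))))) = 1/(2/((-⅕*5*(1 + I*√11)))) = 1/(2/(-1 - I*√11)) = -½ - I*√11/2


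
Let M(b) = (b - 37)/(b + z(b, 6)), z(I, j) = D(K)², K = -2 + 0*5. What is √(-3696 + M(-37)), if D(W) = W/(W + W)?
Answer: 2*I*√407262/21 ≈ 60.778*I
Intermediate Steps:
K = -2 (K = -2 + 0 = -2)
D(W) = ½ (D(W) = W/((2*W)) = W*(1/(2*W)) = ½)
z(I, j) = ¼ (z(I, j) = (½)² = ¼)
M(b) = (-37 + b)/(¼ + b) (M(b) = (b - 37)/(b + ¼) = (-37 + b)/(¼ + b))
√(-3696 + M(-37)) = √(-3696 + 4*(-37 - 37)/(1 + 4*(-37))) = √(-3696 + 4*(-74)/(1 - 148)) = √(-3696 + 4*(-74)/(-147)) = √(-3696 + 4*(-1/147)*(-74)) = √(-3696 + 296/147) = √(-543016/147) = 2*I*√407262/21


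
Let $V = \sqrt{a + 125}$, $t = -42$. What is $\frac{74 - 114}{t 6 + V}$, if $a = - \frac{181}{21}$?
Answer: $\frac{10584}{66557} + \frac{4 \sqrt{12831}}{66557} \approx 0.16583$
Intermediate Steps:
$a = - \frac{181}{21}$ ($a = \left(-181\right) \frac{1}{21} = - \frac{181}{21} \approx -8.619$)
$V = \frac{2 \sqrt{12831}}{21}$ ($V = \sqrt{- \frac{181}{21} + 125} = \sqrt{\frac{2444}{21}} = \frac{2 \sqrt{12831}}{21} \approx 10.788$)
$\frac{74 - 114}{t 6 + V} = \frac{74 - 114}{\left(-42\right) 6 + \frac{2 \sqrt{12831}}{21}} = - \frac{40}{-252 + \frac{2 \sqrt{12831}}{21}}$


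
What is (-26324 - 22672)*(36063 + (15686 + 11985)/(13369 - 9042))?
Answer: -7646917038912/4327 ≈ -1.7673e+9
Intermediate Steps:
(-26324 - 22672)*(36063 + (15686 + 11985)/(13369 - 9042)) = -48996*(36063 + 27671/4327) = -48996*156072272/4327 = -7646917038912/4327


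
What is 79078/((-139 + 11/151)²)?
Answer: 901528739/220038242 ≈ 4.0971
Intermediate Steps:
79078/((-139 + 11/151)²) = 79078/((-20978/151)²) = 79078/(440076484/22801) = 79078*(22801/440076484) = 901528739/220038242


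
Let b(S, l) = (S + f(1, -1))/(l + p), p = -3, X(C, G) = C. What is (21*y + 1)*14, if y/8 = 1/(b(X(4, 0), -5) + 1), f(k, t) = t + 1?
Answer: 4718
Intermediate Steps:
f(k, t) = 1 + t
b(S, l) = S/(-3 + l) (b(S, l) = (S + (1 - 1))/(l - 3) = (S + 0)/(-3 + l) = S/(-3 + l))
y = 16 (y = 8/(4/(-3 - 5) + 1) = 8/(4/(-8) + 1) = 8/(4*(-⅛) + 1) = 8/(-½ + 1) = 8/(½) = 8*2 = 16)
(21*y + 1)*14 = (21*16 + 1)*14 = (336 + 1)*14 = 337*14 = 4718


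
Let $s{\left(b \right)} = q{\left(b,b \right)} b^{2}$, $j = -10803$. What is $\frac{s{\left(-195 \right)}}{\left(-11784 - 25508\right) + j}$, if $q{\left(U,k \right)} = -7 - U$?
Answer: $- \frac{1429740}{9619} \approx -148.64$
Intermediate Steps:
$s{\left(b \right)} = b^{2} \left(-7 - b\right)$ ($s{\left(b \right)} = \left(-7 - b\right) b^{2} = b^{2} \left(-7 - b\right)$)
$\frac{s{\left(-195 \right)}}{\left(-11784 - 25508\right) + j} = \frac{\left(-195\right)^{2} \left(-7 - -195\right)}{\left(-11784 - 25508\right) - 10803} = \frac{38025 \left(-7 + 195\right)}{-37292 - 10803} = \frac{38025 \cdot 188}{-48095} = 7148700 \left(- \frac{1}{48095}\right) = - \frac{1429740}{9619}$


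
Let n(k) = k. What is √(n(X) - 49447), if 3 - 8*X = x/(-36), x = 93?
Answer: I*√28481070/24 ≈ 222.37*I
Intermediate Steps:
X = 67/96 (X = 3/8 - 93/(8*(-36)) = 3/8 - 93*(-1)/(8*36) = 3/8 - ⅛*(-31/12) = 3/8 + 31/96 = 67/96 ≈ 0.69792)
√(n(X) - 49447) = √(67/96 - 49447) = √(-4746845/96) = I*√28481070/24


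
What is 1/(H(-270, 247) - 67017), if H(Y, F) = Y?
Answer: -1/67287 ≈ -1.4862e-5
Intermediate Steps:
1/(H(-270, 247) - 67017) = 1/(-270 - 67017) = 1/(-67287) = -1/67287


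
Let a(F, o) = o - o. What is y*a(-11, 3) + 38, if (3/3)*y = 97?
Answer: 38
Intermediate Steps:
y = 97
a(F, o) = 0
y*a(-11, 3) + 38 = 97*0 + 38 = 0 + 38 = 38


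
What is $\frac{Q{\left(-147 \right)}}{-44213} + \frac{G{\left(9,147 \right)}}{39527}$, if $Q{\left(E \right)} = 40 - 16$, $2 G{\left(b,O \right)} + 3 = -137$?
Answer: $- \frac{4043558}{1747607251} \approx -0.0023138$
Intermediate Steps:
$G{\left(b,O \right)} = -70$ ($G{\left(b,O \right)} = - \frac{3}{2} + \frac{1}{2} \left(-137\right) = - \frac{3}{2} - \frac{137}{2} = -70$)
$Q{\left(E \right)} = 24$ ($Q{\left(E \right)} = 40 - 16 = 24$)
$\frac{Q{\left(-147 \right)}}{-44213} + \frac{G{\left(9,147 \right)}}{39527} = \frac{24}{-44213} - \frac{70}{39527} = 24 \left(- \frac{1}{44213}\right) - \frac{70}{39527} = - \frac{24}{44213} - \frac{70}{39527} = - \frac{4043558}{1747607251}$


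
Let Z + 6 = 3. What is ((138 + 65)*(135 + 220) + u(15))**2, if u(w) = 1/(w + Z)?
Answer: 747846177961/144 ≈ 5.1934e+9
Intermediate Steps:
Z = -3 (Z = -6 + 3 = -3)
u(w) = 1/(-3 + w) (u(w) = 1/(w - 3) = 1/(-3 + w))
((138 + 65)*(135 + 220) + u(15))**2 = ((138 + 65)*(135 + 220) + 1/(-3 + 15))**2 = (203*355 + 1/12)**2 = (72065 + 1/12)**2 = (864781/12)**2 = 747846177961/144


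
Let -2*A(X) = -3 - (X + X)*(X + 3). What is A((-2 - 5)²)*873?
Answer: 4451427/2 ≈ 2.2257e+6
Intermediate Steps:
A(X) = 3/2 + X*(3 + X) (A(X) = -(-3 - (X + X)*(X + 3))/2 = -(-3 - 2*X*(3 + X))/2 = 3/2 + X*(3 + X))
A((-2 - 5)²)*873 = (3/2 + ((-2 - 5)²)² + 3*(-2 - 5)²)*873 = (3/2 + ((-7)²)² + 3*(-7)²)*873 = (3/2 + 49² + 3*49)*873 = (3/2 + 2401 + 147)*873 = (5099/2)*873 = 4451427/2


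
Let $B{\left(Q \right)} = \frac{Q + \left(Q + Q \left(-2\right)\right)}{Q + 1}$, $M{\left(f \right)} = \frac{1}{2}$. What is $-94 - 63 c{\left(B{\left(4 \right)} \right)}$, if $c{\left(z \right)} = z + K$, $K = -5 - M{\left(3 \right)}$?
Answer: $\frac{505}{2} \approx 252.5$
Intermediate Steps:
$M{\left(f \right)} = \frac{1}{2}$
$K = - \frac{11}{2}$ ($K = -5 - \frac{1}{2} = - \frac{11}{2} \approx -5.5$)
$B{\left(Q \right)} = 0$ ($B{\left(Q \right)} = \frac{Q + \left(Q - 2 Q\right)}{1 + Q} = \frac{Q - Q}{1 + Q} = \frac{0}{1 + Q} = 0$)
$c{\left(z \right)} = - \frac{11}{2} + z$ ($c{\left(z \right)} = z - \frac{11}{2} = - \frac{11}{2} + z$)
$-94 - 63 c{\left(B{\left(4 \right)} \right)} = -94 - 63 \left(- \frac{11}{2} + 0\right) = -94 - - \frac{693}{2} = -94 + \frac{693}{2} = \frac{505}{2}$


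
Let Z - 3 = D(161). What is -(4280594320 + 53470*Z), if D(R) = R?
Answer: -4289363400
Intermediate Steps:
Z = 164 (Z = 3 + 161 = 164)
-(4280594320 + 53470*Z) = -53470/(1/(80056 + 164)) = -53470/(1/80220) = -53470/1/80220 = -53470*80220 = -4289363400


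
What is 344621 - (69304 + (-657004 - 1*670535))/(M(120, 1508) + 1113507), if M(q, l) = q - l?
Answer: 383260820134/1112119 ≈ 3.4462e+5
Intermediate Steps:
344621 - (69304 + (-657004 - 1*670535))/(M(120, 1508) + 1113507) = 344621 - (69304 + (-657004 - 1*670535))/((120 - 1*1508) + 1113507) = 344621 - (69304 + (-657004 - 670535))/((120 - 1508) + 1113507) = 344621 - (69304 - 1327539)/(-1388 + 1113507) = 344621 - (-1258235)/1112119 = 344621 - 1*(-1258235/1112119) = 344621 + 1258235/1112119 = 383260820134/1112119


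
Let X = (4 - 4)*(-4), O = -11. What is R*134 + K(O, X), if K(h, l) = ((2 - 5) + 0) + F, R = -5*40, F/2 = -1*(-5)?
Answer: -26793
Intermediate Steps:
F = 10 (F = 2*(-1*(-5)) = 2*5 = 10)
R = -200
X = 0 (X = 0*(-4) = 0)
K(h, l) = 7 (K(h, l) = ((2 - 5) + 0) + 10 = (-3 + 0) + 10 = -3 + 10 = 7)
R*134 + K(O, X) = -200*134 + 7 = -26800 + 7 = -26793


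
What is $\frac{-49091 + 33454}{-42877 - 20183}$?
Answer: $\frac{15637}{63060} \approx 0.24797$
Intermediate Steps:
$\frac{-49091 + 33454}{-42877 - 20183} = - \frac{15637}{-63060} = \left(-15637\right) \left(- \frac{1}{63060}\right) = \frac{15637}{63060}$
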